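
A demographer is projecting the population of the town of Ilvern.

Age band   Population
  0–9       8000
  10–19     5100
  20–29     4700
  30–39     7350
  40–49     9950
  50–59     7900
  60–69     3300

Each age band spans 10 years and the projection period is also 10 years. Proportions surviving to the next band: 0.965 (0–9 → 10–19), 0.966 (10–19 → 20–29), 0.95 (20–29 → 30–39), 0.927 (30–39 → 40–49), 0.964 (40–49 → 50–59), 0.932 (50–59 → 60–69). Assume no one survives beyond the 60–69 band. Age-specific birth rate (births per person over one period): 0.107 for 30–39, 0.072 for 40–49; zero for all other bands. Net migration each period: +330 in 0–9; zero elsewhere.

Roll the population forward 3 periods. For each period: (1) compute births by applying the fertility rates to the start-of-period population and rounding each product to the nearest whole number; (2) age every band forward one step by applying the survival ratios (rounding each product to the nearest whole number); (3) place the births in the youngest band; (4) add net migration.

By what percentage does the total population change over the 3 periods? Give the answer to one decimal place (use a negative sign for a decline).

Let group 1 be 0–9 through group 7 = 60–69.
— Period 1 —
Births: 7350 × 0.107 = 786 ; 9950 × 0.072 = 716 → total 1502
Group 2: 8000 × 0.965 = 7720
Group 3: 5100 × 0.966 = 4927
Group 4: 4700 × 0.95 = 4465
Group 5: 7350 × 0.927 = 6813
Group 6: 9950 × 0.964 = 9592
Group 7: 7900 × 0.932 = 7363
Net migration: Group 1 + 330 → 1832
→ [1832, 7720, 4927, 4465, 6813, 9592, 7363]
— Period 2 —
Births: 4465 × 0.107 = 478 ; 6813 × 0.072 = 491 → total 969
Group 2: 1832 × 0.965 = 1768
Group 3: 7720 × 0.966 = 7458
Group 4: 4927 × 0.95 = 4681
Group 5: 4465 × 0.927 = 4139
Group 6: 6813 × 0.964 = 6568
Group 7: 9592 × 0.932 = 8940
Net migration: Group 1 + 330 → 1299
→ [1299, 1768, 7458, 4681, 4139, 6568, 8940]
— Period 3 —
Births: 4681 × 0.107 = 501 ; 4139 × 0.072 = 298 → total 799
Group 2: 1299 × 0.965 = 1254
Group 3: 1768 × 0.966 = 1708
Group 4: 7458 × 0.95 = 7085
Group 5: 4681 × 0.927 = 4339
Group 6: 4139 × 0.964 = 3990
Group 7: 6568 × 0.932 = 6121
Net migration: Group 1 + 330 → 1129
→ [1129, 1254, 1708, 7085, 4339, 3990, 6121]
Total: 46300 → 25626; change = -20674; percentage change = -44.7%

-44.7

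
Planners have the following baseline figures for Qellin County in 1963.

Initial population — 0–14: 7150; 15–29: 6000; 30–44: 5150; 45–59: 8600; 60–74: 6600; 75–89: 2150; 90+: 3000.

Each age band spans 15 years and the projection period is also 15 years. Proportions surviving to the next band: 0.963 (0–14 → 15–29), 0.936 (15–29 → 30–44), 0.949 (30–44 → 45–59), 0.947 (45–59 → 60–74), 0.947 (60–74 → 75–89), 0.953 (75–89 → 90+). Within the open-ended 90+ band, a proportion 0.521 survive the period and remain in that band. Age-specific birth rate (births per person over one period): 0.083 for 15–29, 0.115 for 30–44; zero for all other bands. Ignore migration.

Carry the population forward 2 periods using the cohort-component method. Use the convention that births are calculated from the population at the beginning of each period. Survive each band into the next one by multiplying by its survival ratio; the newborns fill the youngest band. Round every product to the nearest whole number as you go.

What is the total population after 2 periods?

(Bands numbered youngest = 1 to oldest = 7.)
After projecting period 1:
Births: 6000 × 0.083 = 498  |  5150 × 0.115 = 592 → 1090
Band 2: 7150 × 0.963 = 6885
Band 3: 6000 × 0.936 = 5616
Band 4: 5150 × 0.949 = 4887
Band 5: 8600 × 0.947 = 8144
Band 6: 6600 × 0.947 = 6250
Band 7: 2150 × 0.953 + 3000 × 0.521 = 2049 + 1563 = 3612
→ [1090, 6885, 5616, 4887, 8144, 6250, 3612]
After projecting period 2:
Births: 6885 × 0.083 = 571  |  5616 × 0.115 = 646 → 1217
Band 2: 1090 × 0.963 = 1050
Band 3: 6885 × 0.936 = 6444
Band 4: 5616 × 0.949 = 5330
Band 5: 4887 × 0.947 = 4628
Band 6: 8144 × 0.947 = 7712
Band 7: 6250 × 0.953 + 3612 × 0.521 = 5956 + 1882 = 7838
→ [1217, 1050, 6444, 5330, 4628, 7712, 7838]
Total after period 2: 1217 + 1050 + 6444 + 5330 + 4628 + 7712 + 7838 = 34219

34219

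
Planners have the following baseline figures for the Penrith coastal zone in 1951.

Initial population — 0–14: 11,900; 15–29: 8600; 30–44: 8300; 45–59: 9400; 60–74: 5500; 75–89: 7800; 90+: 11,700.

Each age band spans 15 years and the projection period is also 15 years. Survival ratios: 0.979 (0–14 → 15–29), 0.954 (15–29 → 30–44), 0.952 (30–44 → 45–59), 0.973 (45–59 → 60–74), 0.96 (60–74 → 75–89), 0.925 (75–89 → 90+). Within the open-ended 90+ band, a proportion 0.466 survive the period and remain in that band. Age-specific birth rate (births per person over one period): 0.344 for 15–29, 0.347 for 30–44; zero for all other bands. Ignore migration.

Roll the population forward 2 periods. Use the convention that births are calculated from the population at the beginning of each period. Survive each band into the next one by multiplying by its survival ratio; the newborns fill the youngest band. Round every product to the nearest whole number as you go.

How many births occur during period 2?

[period 1]
Births: 8600 * 0.344 = 2958  |  8300 * 0.347 = 2880 ⇒ total 5838
15–29: 11900 * 0.979 = 11650
30–44: 8600 * 0.954 = 8204
45–59: 8300 * 0.952 = 7902
60–74: 9400 * 0.973 = 9146
75–89: 5500 * 0.96 = 5280
90+: 7800 * 0.925 + 11700 * 0.466 = 7215 + 5452 = 12667
Giving 5838 / 11650 / 8204 / 7902 / 9146 / 5280 / 12667.
[period 2]
Births: 11650 * 0.344 = 4008  |  8204 * 0.347 = 2847 ⇒ total 6855
15–29: 5838 * 0.979 = 5715
30–44: 11650 * 0.954 = 11114
45–59: 8204 * 0.952 = 7810
60–74: 7902 * 0.973 = 7689
75–89: 9146 * 0.96 = 8780
90+: 5280 * 0.925 + 12667 * 0.466 = 4884 + 5903 = 10787
Giving 6855 / 5715 / 11114 / 7810 / 7689 / 8780 / 10787.

6855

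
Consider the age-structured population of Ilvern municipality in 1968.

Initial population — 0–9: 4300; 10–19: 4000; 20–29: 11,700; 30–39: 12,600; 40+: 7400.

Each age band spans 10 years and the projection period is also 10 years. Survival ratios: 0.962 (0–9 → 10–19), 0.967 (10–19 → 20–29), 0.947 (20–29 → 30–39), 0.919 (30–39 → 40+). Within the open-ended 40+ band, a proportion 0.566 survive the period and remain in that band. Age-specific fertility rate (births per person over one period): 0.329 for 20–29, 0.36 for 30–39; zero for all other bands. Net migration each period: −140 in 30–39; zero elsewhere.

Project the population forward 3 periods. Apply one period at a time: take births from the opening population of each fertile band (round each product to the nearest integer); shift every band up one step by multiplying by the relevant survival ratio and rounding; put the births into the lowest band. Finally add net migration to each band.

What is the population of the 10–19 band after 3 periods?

5013

Let group 1 be 0–9 through group 5 = 40+.
After projecting period 1:
Births: 11700 × 0.329 = 3849 ; 12600 × 0.36 = 4536 → 8385
Group 2: 4300 × 0.962 = 4137
Group 3: 4000 × 0.967 = 3868
Group 4: 11700 × 0.947 = 11080
Group 5: 12600 × 0.919 + 7400 × 0.566 = 11579 + 4188 = 15767
Net migration: Group 4 − 140 → 10940
Giving 8385 / 4137 / 3868 / 10940 / 15767.
After projecting period 2:
Births: 3868 × 0.329 = 1273 ; 10940 × 0.36 = 3938 → 5211
Group 2: 8385 × 0.962 = 8066
Group 3: 4137 × 0.967 = 4000
Group 4: 3868 × 0.947 = 3663
Group 5: 10940 × 0.919 + 15767 × 0.566 = 10054 + 8924 = 18978
Net migration: Group 4 − 140 → 3523
Giving 5211 / 8066 / 4000 / 3523 / 18978.
After projecting period 3:
Births: 4000 × 0.329 = 1316 ; 3523 × 0.36 = 1268 → 2584
Group 2: 5211 × 0.962 = 5013
Group 3: 8066 × 0.967 = 7800
Group 4: 4000 × 0.947 = 3788
Group 5: 3523 × 0.919 + 18978 × 0.566 = 3238 + 10742 = 13980
Net migration: Group 4 − 140 → 3648
Giving 2584 / 5013 / 7800 / 3648 / 13980.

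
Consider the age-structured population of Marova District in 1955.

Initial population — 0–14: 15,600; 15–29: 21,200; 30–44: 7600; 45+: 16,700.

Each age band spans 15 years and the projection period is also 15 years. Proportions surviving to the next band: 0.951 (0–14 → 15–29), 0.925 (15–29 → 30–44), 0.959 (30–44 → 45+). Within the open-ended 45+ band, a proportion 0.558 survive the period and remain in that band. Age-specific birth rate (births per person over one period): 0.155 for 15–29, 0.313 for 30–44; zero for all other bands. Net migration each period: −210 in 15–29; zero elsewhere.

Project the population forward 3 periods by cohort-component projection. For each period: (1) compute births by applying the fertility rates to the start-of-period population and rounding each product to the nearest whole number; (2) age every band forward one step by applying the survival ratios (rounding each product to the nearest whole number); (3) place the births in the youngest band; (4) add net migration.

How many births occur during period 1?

[period 1]
Births: 21200 × 0.155 = 3286 ; 7600 × 0.313 = 2379 — total 5665
15–29: 15600 × 0.951 = 14836
30–44: 21200 × 0.925 = 19610
45+: 7600 × 0.959 + 16700 × 0.558 = 7288 + 9319 = 16607
Net migration: 15–29 − 210 → 14626
Population now: 0–14=5665, 15–29=14626, 30–44=19610, 45+=16607

5665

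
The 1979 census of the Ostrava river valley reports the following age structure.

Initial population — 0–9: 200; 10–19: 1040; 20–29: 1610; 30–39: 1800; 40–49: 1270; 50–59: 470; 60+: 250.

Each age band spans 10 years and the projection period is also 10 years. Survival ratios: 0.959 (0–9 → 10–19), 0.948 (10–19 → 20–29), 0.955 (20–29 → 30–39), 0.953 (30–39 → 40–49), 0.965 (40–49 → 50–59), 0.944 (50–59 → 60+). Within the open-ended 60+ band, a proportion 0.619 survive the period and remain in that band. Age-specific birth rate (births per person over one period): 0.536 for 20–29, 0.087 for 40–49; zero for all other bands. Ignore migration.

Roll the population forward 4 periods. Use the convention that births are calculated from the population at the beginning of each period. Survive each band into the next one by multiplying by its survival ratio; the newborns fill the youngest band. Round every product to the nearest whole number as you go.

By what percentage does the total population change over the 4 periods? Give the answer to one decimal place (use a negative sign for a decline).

-7.4

Let group 1 be 0–9 through group 7 = 60+.
[period 1]
Births: 1610 × 0.536 = 863 ; 1270 × 0.087 = 110 → 973
Group 2: 200 × 0.959 = 192
Group 3: 1040 × 0.948 = 986
Group 4: 1610 × 0.955 = 1538
Group 5: 1800 × 0.953 = 1715
Group 6: 1270 × 0.965 = 1226
Group 7: 470 × 0.944 + 250 × 0.619 = 444 + 155 = 599
Population now: 0–9=973, 10–19=192, 20–29=986, 30–39=1538, 40–49=1715, 50–59=1226, 60+=599
[period 2]
Births: 986 × 0.536 = 528 ; 1715 × 0.087 = 149 → 677
Group 2: 973 × 0.959 = 933
Group 3: 192 × 0.948 = 182
Group 4: 986 × 0.955 = 942
Group 5: 1538 × 0.953 = 1466
Group 6: 1715 × 0.965 = 1655
Group 7: 1226 × 0.944 + 599 × 0.619 = 1157 + 371 = 1528
Population now: 0–9=677, 10–19=933, 20–29=182, 30–39=942, 40–49=1466, 50–59=1655, 60+=1528
[period 3]
Births: 182 × 0.536 = 98 ; 1466 × 0.087 = 128 → 226
Group 2: 677 × 0.959 = 649
Group 3: 933 × 0.948 = 884
Group 4: 182 × 0.955 = 174
Group 5: 942 × 0.953 = 898
Group 6: 1466 × 0.965 = 1415
Group 7: 1655 × 0.944 + 1528 × 0.619 = 1562 + 946 = 2508
Population now: 0–9=226, 10–19=649, 20–29=884, 30–39=174, 40–49=898, 50–59=1415, 60+=2508
[period 4]
Births: 884 × 0.536 = 474 ; 898 × 0.087 = 78 → 552
Group 2: 226 × 0.959 = 217
Group 3: 649 × 0.948 = 615
Group 4: 884 × 0.955 = 844
Group 5: 174 × 0.953 = 166
Group 6: 898 × 0.965 = 867
Group 7: 1415 × 0.944 + 2508 × 0.619 = 1336 + 1552 = 2888
Population now: 0–9=552, 10–19=217, 20–29=615, 30–39=844, 40–49=166, 50–59=867, 60+=2888
Total: 6640 → 6149; change = -491; percentage change = -7.4%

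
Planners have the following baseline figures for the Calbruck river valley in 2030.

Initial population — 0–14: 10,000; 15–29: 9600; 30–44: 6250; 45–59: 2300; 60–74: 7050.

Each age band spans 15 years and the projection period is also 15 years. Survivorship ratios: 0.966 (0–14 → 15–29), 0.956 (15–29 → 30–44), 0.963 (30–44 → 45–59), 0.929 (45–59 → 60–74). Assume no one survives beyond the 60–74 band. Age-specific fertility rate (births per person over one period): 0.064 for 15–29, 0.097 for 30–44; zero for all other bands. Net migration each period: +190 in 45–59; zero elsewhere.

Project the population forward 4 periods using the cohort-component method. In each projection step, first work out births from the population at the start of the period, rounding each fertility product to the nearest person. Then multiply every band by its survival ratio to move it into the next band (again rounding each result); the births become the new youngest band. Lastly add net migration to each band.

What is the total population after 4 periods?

After projecting period 1:
Births: 9600 × 0.064 = 614, 6250 × 0.097 = 606 → 1220
15–29: 10000 × 0.966 = 9660
30–44: 9600 × 0.956 = 9178
45–59: 6250 × 0.963 = 6019
60–74: 2300 × 0.929 = 2137
Net migration: 45–59 + 190 → 6209
Population now: 0–14=1220, 15–29=9660, 30–44=9178, 45–59=6209, 60–74=2137
After projecting period 2:
Births: 9660 × 0.064 = 618, 9178 × 0.097 = 890 → 1508
15–29: 1220 × 0.966 = 1179
30–44: 9660 × 0.956 = 9235
45–59: 9178 × 0.963 = 8838
60–74: 6209 × 0.929 = 5768
Net migration: 45–59 + 190 → 9028
Population now: 0–14=1508, 15–29=1179, 30–44=9235, 45–59=9028, 60–74=5768
After projecting period 3:
Births: 1179 × 0.064 = 75, 9235 × 0.097 = 896 → 971
15–29: 1508 × 0.966 = 1457
30–44: 1179 × 0.956 = 1127
45–59: 9235 × 0.963 = 8893
60–74: 9028 × 0.929 = 8387
Net migration: 45–59 + 190 → 9083
Population now: 0–14=971, 15–29=1457, 30–44=1127, 45–59=9083, 60–74=8387
After projecting period 4:
Births: 1457 × 0.064 = 93, 1127 × 0.097 = 109 → 202
15–29: 971 × 0.966 = 938
30–44: 1457 × 0.956 = 1393
45–59: 1127 × 0.963 = 1085
60–74: 9083 × 0.929 = 8438
Net migration: 45–59 + 190 → 1275
Population now: 0–14=202, 15–29=938, 30–44=1393, 45–59=1275, 60–74=8438
Total after period 4: 202 + 938 + 1393 + 1275 + 8438 = 12246

12246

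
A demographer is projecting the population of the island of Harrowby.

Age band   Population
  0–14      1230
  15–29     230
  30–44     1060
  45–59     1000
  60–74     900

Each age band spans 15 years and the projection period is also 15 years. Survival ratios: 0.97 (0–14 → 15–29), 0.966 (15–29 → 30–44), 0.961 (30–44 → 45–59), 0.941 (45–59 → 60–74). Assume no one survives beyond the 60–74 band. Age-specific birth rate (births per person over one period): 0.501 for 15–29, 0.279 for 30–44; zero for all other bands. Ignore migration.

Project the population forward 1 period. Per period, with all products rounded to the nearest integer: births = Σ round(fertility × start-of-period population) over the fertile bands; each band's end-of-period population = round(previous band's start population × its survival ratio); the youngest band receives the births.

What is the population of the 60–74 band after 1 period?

After projecting period 1:
Births: 230 × 0.501 = 115 ; 1060 × 0.279 = 296 — total 411
15–29: 1230 × 0.97 = 1193
30–44: 230 × 0.966 = 222
45–59: 1060 × 0.961 = 1019
60–74: 1000 × 0.941 = 941
Population now: 0–14=411, 15–29=1193, 30–44=222, 45–59=1019, 60–74=941

941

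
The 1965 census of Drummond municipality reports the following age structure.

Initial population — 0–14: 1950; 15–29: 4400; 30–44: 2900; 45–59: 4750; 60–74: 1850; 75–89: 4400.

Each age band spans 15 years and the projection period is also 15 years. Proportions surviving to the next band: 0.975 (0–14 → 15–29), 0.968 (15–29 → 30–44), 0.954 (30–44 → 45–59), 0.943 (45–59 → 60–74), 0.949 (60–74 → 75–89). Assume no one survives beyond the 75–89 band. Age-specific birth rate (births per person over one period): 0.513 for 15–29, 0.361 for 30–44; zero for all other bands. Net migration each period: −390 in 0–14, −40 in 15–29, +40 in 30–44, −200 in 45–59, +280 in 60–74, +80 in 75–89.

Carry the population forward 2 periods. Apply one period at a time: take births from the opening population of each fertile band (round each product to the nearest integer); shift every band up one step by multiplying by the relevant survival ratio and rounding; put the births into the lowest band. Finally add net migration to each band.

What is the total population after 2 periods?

Let band 1 be 0–14 through band 6 = 75–89.
After projecting period 1:
Births: 4400 × 0.513 = 2257  |  2900 × 0.361 = 1047 ⇒ total 3304
Band 2: 1950 × 0.975 = 1901
Band 3: 4400 × 0.968 = 4259
Band 4: 2900 × 0.954 = 2767
Band 5: 4750 × 0.943 = 4479
Band 6: 1850 × 0.949 = 1756
Net migration: Band 1 − 390 → 2914; Band 2 − 40 → 1861; Band 3 + 40 → 4299; Band 4 − 200 → 2567; Band 5 + 280 → 4759; Band 6 + 80 → 1836
Giving 2914 / 1861 / 4299 / 2567 / 4759 / 1836.
After projecting period 2:
Births: 1861 × 0.513 = 955  |  4299 × 0.361 = 1552 ⇒ total 2507
Band 2: 2914 × 0.975 = 2841
Band 3: 1861 × 0.968 = 1801
Band 4: 4299 × 0.954 = 4101
Band 5: 2567 × 0.943 = 2421
Band 6: 4759 × 0.949 = 4516
Net migration: Band 1 − 390 → 2117; Band 2 − 40 → 2801; Band 3 + 40 → 1841; Band 4 − 200 → 3901; Band 5 + 280 → 2701; Band 6 + 80 → 4596
Giving 2117 / 2801 / 1841 / 3901 / 2701 / 4596.
Total after period 2: 2117 + 2801 + 1841 + 3901 + 2701 + 4596 = 17957

17957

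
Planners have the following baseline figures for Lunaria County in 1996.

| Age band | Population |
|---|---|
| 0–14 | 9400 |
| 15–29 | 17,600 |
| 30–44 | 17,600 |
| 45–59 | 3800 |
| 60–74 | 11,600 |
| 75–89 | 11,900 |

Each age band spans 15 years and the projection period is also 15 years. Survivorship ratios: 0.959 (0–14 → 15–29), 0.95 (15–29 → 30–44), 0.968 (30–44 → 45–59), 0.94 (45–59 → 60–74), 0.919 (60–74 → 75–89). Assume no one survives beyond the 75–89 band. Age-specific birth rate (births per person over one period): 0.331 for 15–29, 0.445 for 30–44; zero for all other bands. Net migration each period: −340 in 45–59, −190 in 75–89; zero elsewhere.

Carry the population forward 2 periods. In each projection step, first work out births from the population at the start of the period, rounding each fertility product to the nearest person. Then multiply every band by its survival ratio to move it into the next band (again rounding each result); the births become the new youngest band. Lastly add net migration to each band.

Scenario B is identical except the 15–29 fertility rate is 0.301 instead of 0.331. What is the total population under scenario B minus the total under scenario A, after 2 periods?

— Period 1 —
Births: 17600 × 0.331 = 5826, 17600 × 0.445 = 7832 ⇒ total 13658
15–29: 9400 × 0.959 = 9015
30–44: 17600 × 0.95 = 16720
45–59: 17600 × 0.968 = 17037
60–74: 3800 × 0.94 = 3572
75–89: 11600 × 0.919 = 10660
Net migration: 45–59 − 340 → 16697; 75–89 − 190 → 10470
Population now: 0–14=13658, 15–29=9015, 30–44=16720, 45–59=16697, 60–74=3572, 75–89=10470
— Period 2 —
Births: 9015 × 0.331 = 2984, 16720 × 0.445 = 7440 ⇒ total 10424
15–29: 13658 × 0.959 = 13098
30–44: 9015 × 0.95 = 8564
45–59: 16720 × 0.968 = 16185
60–74: 16697 × 0.94 = 15695
75–89: 3572 × 0.919 = 3283
Net migration: 45–59 − 340 → 15845; 75–89 − 190 → 3093
Population now: 0–14=10424, 15–29=13098, 30–44=8564, 45–59=15845, 60–74=15695, 75–89=3093
Scenario A total after 2 periods: 66719
Scenario B projection —
— Period 1 —
Births: 17600 × 0.301 = 5298, 17600 × 0.445 = 7832 ⇒ total 13130
15–29: 9400 × 0.959 = 9015
30–44: 17600 × 0.95 = 16720
45–59: 17600 × 0.968 = 17037
60–74: 3800 × 0.94 = 3572
75–89: 11600 × 0.919 = 10660
Net migration: 45–59 − 340 → 16697; 75–89 − 190 → 10470
Population now: 0–14=13130, 15–29=9015, 30–44=16720, 45–59=16697, 60–74=3572, 75–89=10470
— Period 2 —
Births: 9015 × 0.301 = 2714, 16720 × 0.445 = 7440 ⇒ total 10154
15–29: 13130 × 0.959 = 12592
30–44: 9015 × 0.95 = 8564
45–59: 16720 × 0.968 = 16185
60–74: 16697 × 0.94 = 15695
75–89: 3572 × 0.919 = 3283
Net migration: 45–59 − 340 → 15845; 75–89 − 190 → 3093
Population now: 0–14=10154, 15–29=12592, 30–44=8564, 45–59=15845, 60–74=15695, 75–89=3093
Scenario B total after 2 periods: 65943
Difference B − A = 65943 − 66719 = -776

-776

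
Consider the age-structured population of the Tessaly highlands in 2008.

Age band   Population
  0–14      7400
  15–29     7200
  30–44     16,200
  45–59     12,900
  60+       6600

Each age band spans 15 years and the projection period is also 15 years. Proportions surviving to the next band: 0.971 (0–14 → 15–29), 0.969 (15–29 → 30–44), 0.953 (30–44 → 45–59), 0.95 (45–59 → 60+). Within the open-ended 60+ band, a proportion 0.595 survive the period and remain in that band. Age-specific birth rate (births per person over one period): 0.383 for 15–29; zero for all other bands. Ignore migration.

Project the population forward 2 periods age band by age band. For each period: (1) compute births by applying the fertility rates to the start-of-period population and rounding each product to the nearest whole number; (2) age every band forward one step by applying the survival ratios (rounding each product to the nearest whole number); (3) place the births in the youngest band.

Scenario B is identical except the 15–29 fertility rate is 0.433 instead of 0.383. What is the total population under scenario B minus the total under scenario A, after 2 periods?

[period 1]
Births: 7200 * 0.383 = 2758
15–29: 7400 * 0.971 = 7185
30–44: 7200 * 0.969 = 6977
45–59: 16200 * 0.953 = 15439
60+: 12900 * 0.95 + 6600 * 0.595 = 12255 + 3927 = 16182
Population now: 0–14=2758, 15–29=7185, 30–44=6977, 45–59=15439, 60+=16182
[period 2]
Births: 7185 * 0.383 = 2752
15–29: 2758 * 0.971 = 2678
30–44: 7185 * 0.969 = 6962
45–59: 6977 * 0.953 = 6649
60+: 15439 * 0.95 + 16182 * 0.595 = 14667 + 9628 = 24295
Population now: 0–14=2752, 15–29=2678, 30–44=6962, 45–59=6649, 60+=24295
Scenario A total after 2 periods: 43336
Scenario B projection —
[period 1]
Births: 7200 * 0.433 = 3118
15–29: 7400 * 0.971 = 7185
30–44: 7200 * 0.969 = 6977
45–59: 16200 * 0.953 = 15439
60+: 12900 * 0.95 + 6600 * 0.595 = 12255 + 3927 = 16182
Population now: 0–14=3118, 15–29=7185, 30–44=6977, 45–59=15439, 60+=16182
[period 2]
Births: 7185 * 0.433 = 3111
15–29: 3118 * 0.971 = 3028
30–44: 7185 * 0.969 = 6962
45–59: 6977 * 0.953 = 6649
60+: 15439 * 0.95 + 16182 * 0.595 = 14667 + 9628 = 24295
Population now: 0–14=3111, 15–29=3028, 30–44=6962, 45–59=6649, 60+=24295
Scenario B total after 2 periods: 44045
Difference B − A = 44045 − 43336 = 709

709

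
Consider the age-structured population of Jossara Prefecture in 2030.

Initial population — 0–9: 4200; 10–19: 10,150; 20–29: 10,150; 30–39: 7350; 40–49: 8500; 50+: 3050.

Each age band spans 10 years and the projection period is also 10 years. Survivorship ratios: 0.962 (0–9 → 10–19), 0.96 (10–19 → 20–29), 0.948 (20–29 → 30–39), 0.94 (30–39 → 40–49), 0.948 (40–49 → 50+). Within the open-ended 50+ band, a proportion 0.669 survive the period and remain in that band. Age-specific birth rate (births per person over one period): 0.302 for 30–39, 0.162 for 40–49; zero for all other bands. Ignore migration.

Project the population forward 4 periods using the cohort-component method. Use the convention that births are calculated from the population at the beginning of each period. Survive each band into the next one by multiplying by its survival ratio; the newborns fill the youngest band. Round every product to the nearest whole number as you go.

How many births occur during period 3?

Numbering the bands 1..6 from youngest to oldest:
After projecting period 1:
Births: 7350 * 0.302 = 2220 ; 8500 * 0.162 = 1377 — total 3597
Band 2: 4200 * 0.962 = 4040
Band 3: 10150 * 0.96 = 9744
Band 4: 10150 * 0.948 = 9622
Band 5: 7350 * 0.94 = 6909
Band 6: 8500 * 0.948 + 3050 * 0.669 = 8058 + 2040 = 10098
→ [3597, 4040, 9744, 9622, 6909, 10098]
After projecting period 2:
Births: 9622 * 0.302 = 2906 ; 6909 * 0.162 = 1119 — total 4025
Band 2: 3597 * 0.962 = 3460
Band 3: 4040 * 0.96 = 3878
Band 4: 9744 * 0.948 = 9237
Band 5: 9622 * 0.94 = 9045
Band 6: 6909 * 0.948 + 10098 * 0.669 = 6550 + 6756 = 13306
→ [4025, 3460, 3878, 9237, 9045, 13306]
After projecting period 3:
Births: 9237 * 0.302 = 2790 ; 9045 * 0.162 = 1465 — total 4255
Band 2: 4025 * 0.962 = 3872
Band 3: 3460 * 0.96 = 3322
Band 4: 3878 * 0.948 = 3676
Band 5: 9237 * 0.94 = 8683
Band 6: 9045 * 0.948 + 13306 * 0.669 = 8575 + 8902 = 17477
→ [4255, 3872, 3322, 3676, 8683, 17477]

4255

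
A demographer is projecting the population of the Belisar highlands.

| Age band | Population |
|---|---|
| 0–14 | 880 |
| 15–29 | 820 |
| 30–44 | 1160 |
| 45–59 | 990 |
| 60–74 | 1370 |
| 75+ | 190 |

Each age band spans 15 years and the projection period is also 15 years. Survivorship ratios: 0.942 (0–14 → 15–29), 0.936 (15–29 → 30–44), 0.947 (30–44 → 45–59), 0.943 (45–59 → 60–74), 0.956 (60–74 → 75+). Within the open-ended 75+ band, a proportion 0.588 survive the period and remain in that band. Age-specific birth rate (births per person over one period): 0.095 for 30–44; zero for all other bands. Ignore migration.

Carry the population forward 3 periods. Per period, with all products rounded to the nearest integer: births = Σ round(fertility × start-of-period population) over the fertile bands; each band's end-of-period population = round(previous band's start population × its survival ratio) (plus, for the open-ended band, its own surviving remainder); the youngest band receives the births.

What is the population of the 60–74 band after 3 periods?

Period 1:
Births: 1160 * 0.095 = 110
15–29: 880 * 0.942 = 829
30–44: 820 * 0.936 = 768
45–59: 1160 * 0.947 = 1099
60–74: 990 * 0.943 = 934
75+: 1370 * 0.956 + 190 * 0.588 = 1310 + 112 = 1422
→ [110, 829, 768, 1099, 934, 1422]
Period 2:
Births: 768 * 0.095 = 73
15–29: 110 * 0.942 = 104
30–44: 829 * 0.936 = 776
45–59: 768 * 0.947 = 727
60–74: 1099 * 0.943 = 1036
75+: 934 * 0.956 + 1422 * 0.588 = 893 + 836 = 1729
→ [73, 104, 776, 727, 1036, 1729]
Period 3:
Births: 776 * 0.095 = 74
15–29: 73 * 0.942 = 69
30–44: 104 * 0.936 = 97
45–59: 776 * 0.947 = 735
60–74: 727 * 0.943 = 686
75+: 1036 * 0.956 + 1729 * 0.588 = 990 + 1017 = 2007
→ [74, 69, 97, 735, 686, 2007]

686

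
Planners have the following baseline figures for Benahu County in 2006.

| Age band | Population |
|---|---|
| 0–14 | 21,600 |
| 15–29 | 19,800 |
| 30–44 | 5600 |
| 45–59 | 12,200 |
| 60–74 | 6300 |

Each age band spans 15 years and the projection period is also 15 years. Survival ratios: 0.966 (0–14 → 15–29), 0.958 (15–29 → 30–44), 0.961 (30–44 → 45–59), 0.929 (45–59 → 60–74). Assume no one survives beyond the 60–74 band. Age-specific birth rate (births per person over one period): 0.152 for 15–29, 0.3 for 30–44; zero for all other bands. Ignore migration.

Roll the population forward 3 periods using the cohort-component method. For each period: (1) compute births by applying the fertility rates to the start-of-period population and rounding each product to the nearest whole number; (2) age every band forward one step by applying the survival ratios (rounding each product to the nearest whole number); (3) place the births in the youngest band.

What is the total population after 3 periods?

55732

Let group 1 be 0–14 through group 5 = 60–74.
Period 1:
Births: 19800 * 0.152 = 3010 ; 5600 * 0.3 = 1680 → total 4690
Group 2: 21600 * 0.966 = 20866
Group 3: 19800 * 0.958 = 18968
Group 4: 5600 * 0.961 = 5382
Group 5: 12200 * 0.929 = 11334
→ [4690, 20866, 18968, 5382, 11334]
Period 2:
Births: 20866 * 0.152 = 3172 ; 18968 * 0.3 = 5690 → total 8862
Group 2: 4690 * 0.966 = 4531
Group 3: 20866 * 0.958 = 19990
Group 4: 18968 * 0.961 = 18228
Group 5: 5382 * 0.929 = 5000
→ [8862, 4531, 19990, 18228, 5000]
Period 3:
Births: 4531 * 0.152 = 689 ; 19990 * 0.3 = 5997 → total 6686
Group 2: 8862 * 0.966 = 8561
Group 3: 4531 * 0.958 = 4341
Group 4: 19990 * 0.961 = 19210
Group 5: 18228 * 0.929 = 16934
→ [6686, 8561, 4341, 19210, 16934]
Total after period 3: 6686 + 8561 + 4341 + 19210 + 16934 = 55732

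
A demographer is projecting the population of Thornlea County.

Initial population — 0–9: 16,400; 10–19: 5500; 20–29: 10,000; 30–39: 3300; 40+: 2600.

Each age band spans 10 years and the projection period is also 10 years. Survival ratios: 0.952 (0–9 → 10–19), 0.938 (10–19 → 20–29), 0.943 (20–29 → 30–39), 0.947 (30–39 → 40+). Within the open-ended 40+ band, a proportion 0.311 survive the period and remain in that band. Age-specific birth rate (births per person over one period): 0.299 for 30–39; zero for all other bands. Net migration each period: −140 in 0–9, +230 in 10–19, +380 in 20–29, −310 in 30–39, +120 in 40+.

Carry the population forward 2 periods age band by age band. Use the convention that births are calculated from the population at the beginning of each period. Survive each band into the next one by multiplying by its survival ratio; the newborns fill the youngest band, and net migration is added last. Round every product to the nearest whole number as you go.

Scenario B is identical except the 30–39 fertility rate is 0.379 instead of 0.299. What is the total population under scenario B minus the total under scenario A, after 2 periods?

981

Numbering the bands 1..5 from youngest to oldest:
[period 1]
Births: 3300 × 0.299 = 987
Band 2: 16400 × 0.952 = 15613
Band 3: 5500 × 0.938 = 5159
Band 4: 10000 × 0.943 = 9430
Band 5: 3300 × 0.947 + 2600 × 0.311 = 3125 + 809 = 3934
Net migration: Band 1 − 140 → 847; Band 2 + 230 → 15843; Band 3 + 380 → 5539; Band 4 − 310 → 9120; Band 5 + 120 → 4054
→ [847, 15843, 5539, 9120, 4054]
[period 2]
Births: 9120 × 0.299 = 2727
Band 2: 847 × 0.952 = 806
Band 3: 15843 × 0.938 = 14861
Band 4: 5539 × 0.943 = 5223
Band 5: 9120 × 0.947 + 4054 × 0.311 = 8637 + 1261 = 9898
Net migration: Band 1 − 140 → 2587; Band 2 + 230 → 1036; Band 3 + 380 → 15241; Band 4 − 310 → 4913; Band 5 + 120 → 10018
→ [2587, 1036, 15241, 4913, 10018]
Scenario A total after 2 periods: 33795
Scenario B projection —
[period 1]
Births: 3300 × 0.379 = 1251
Band 2: 16400 × 0.952 = 15613
Band 3: 5500 × 0.938 = 5159
Band 4: 10000 × 0.943 = 9430
Band 5: 3300 × 0.947 + 2600 × 0.311 = 3125 + 809 = 3934
Net migration: Band 1 − 140 → 1111; Band 2 + 230 → 15843; Band 3 + 380 → 5539; Band 4 − 310 → 9120; Band 5 + 120 → 4054
→ [1111, 15843, 5539, 9120, 4054]
[period 2]
Births: 9120 × 0.379 = 3456
Band 2: 1111 × 0.952 = 1058
Band 3: 15843 × 0.938 = 14861
Band 4: 5539 × 0.943 = 5223
Band 5: 9120 × 0.947 + 4054 × 0.311 = 8637 + 1261 = 9898
Net migration: Band 1 − 140 → 3316; Band 2 + 230 → 1288; Band 3 + 380 → 15241; Band 4 − 310 → 4913; Band 5 + 120 → 10018
→ [3316, 1288, 15241, 4913, 10018]
Scenario B total after 2 periods: 34776
Difference B − A = 34776 − 33795 = 981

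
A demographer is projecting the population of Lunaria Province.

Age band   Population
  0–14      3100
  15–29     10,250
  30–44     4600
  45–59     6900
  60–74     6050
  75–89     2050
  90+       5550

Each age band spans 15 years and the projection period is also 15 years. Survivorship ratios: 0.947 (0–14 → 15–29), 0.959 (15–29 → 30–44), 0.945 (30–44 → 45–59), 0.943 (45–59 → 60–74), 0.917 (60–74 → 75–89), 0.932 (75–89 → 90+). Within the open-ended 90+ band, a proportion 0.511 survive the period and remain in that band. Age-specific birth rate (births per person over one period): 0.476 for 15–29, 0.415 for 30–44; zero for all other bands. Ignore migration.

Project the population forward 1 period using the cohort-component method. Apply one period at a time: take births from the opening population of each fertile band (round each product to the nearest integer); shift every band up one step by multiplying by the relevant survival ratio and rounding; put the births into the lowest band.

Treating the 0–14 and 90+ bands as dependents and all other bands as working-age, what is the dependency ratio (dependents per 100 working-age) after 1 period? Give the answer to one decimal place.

Period 1:
Births: 10250 × 0.476 = 4879 ; 4600 × 0.415 = 1909 — total 6788
15–29: 3100 × 0.947 = 2936
30–44: 10250 × 0.959 = 9830
45–59: 4600 × 0.945 = 4347
60–74: 6900 × 0.943 = 6507
75–89: 6050 × 0.917 = 5548
90+: 2050 × 0.932 + 5550 × 0.511 = 1911 + 2836 = 4747
→ [6788, 2936, 9830, 4347, 6507, 5548, 4747]
Dependents (band 0–14 + band 90+) = 6788 + 4747 = 11535; working-age = 29168; ratio = 11535/29168 × 100 = 39.5

39.5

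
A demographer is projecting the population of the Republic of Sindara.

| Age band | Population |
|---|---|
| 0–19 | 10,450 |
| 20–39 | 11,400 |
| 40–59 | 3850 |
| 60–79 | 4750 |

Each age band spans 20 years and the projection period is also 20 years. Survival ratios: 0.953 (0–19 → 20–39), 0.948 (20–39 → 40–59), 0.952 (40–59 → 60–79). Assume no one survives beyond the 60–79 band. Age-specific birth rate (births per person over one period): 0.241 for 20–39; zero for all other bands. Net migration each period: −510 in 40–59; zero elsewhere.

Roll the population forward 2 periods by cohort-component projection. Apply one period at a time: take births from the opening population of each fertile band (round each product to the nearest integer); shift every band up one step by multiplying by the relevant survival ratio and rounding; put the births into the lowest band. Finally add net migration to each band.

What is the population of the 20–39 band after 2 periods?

2618

After projecting period 1:
Births: 11400 × 0.241 = 2747
20–39: 10450 × 0.953 = 9959
40–59: 11400 × 0.948 = 10807
60–79: 3850 × 0.952 = 3665
Net migration: 40–59 − 510 → 10297
Population now: 0–19=2747, 20–39=9959, 40–59=10297, 60–79=3665
After projecting period 2:
Births: 9959 × 0.241 = 2400
20–39: 2747 × 0.953 = 2618
40–59: 9959 × 0.948 = 9441
60–79: 10297 × 0.952 = 9803
Net migration: 40–59 − 510 → 8931
Population now: 0–19=2400, 20–39=2618, 40–59=8931, 60–79=9803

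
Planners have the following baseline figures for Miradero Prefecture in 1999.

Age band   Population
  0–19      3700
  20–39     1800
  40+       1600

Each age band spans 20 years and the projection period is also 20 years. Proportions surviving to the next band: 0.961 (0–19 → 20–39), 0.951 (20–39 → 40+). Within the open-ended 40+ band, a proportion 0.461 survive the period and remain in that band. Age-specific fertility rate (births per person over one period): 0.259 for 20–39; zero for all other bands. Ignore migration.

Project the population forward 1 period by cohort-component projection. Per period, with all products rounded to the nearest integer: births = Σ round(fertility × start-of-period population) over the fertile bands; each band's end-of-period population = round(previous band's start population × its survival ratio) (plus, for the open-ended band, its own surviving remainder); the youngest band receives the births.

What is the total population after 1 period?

(Groups numbered youngest = 1 to oldest = 3.)
[period 1]
Births: 1800 * 0.259 = 466
Group 2: 3700 * 0.961 = 3556
Group 3: 1800 * 0.951 + 1600 * 0.461 = 1712 + 738 = 2450
End of period: [466, 3556, 2450]
Total after period 1: 466 + 3556 + 2450 = 6472

6472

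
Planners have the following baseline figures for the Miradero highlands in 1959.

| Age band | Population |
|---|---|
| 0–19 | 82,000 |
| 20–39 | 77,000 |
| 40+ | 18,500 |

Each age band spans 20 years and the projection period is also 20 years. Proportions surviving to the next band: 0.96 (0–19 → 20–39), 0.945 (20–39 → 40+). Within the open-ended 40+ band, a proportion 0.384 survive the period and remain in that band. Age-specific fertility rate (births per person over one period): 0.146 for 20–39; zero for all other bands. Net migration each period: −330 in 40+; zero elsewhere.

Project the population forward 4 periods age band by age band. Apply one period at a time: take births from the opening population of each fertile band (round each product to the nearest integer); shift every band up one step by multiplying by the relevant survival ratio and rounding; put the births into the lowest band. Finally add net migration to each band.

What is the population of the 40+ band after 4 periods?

After projecting period 1:
Births: 77000 × 0.146 = 11242
20–39: 82000 × 0.96 = 78720
40+: 77000 × 0.945 + 18500 × 0.384 = 72765 + 7104 = 79869
Net migration: 40+ − 330 → 79539
Giving 11242 / 78720 / 79539.
After projecting period 2:
Births: 78720 × 0.146 = 11493
20–39: 11242 × 0.96 = 10792
40+: 78720 × 0.945 + 79539 × 0.384 = 74390 + 30543 = 104933
Net migration: 40+ − 330 → 104603
Giving 11493 / 10792 / 104603.
After projecting period 3:
Births: 10792 × 0.146 = 1576
20–39: 11493 × 0.96 = 11033
40+: 10792 × 0.945 + 104603 × 0.384 = 10198 + 40168 = 50366
Net migration: 40+ − 330 → 50036
Giving 1576 / 11033 / 50036.
After projecting period 4:
Births: 11033 × 0.146 = 1611
20–39: 1576 × 0.96 = 1513
40+: 11033 × 0.945 + 50036 × 0.384 = 10426 + 19214 = 29640
Net migration: 40+ − 330 → 29310
Giving 1611 / 1513 / 29310.

29310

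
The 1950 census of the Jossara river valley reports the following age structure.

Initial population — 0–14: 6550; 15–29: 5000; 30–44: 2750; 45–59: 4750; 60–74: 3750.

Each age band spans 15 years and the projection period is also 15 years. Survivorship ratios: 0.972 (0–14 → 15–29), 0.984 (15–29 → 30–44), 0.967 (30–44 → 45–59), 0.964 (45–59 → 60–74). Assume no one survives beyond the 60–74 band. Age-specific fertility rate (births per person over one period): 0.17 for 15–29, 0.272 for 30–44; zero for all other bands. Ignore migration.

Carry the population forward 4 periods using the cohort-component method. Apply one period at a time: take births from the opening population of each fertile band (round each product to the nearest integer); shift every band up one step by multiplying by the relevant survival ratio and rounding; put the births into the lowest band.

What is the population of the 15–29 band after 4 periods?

1913

Call the bands 1 to 5, youngest first.
Period 1:
Births: 5000 × 0.17 = 850 ; 2750 × 0.272 = 748 — total 1598
Band 2: 6550 × 0.972 = 6367
Band 3: 5000 × 0.984 = 4920
Band 4: 2750 × 0.967 = 2659
Band 5: 4750 × 0.964 = 4579
→ [1598, 6367, 4920, 2659, 4579]
Period 2:
Births: 6367 × 0.17 = 1082 ; 4920 × 0.272 = 1338 — total 2420
Band 2: 1598 × 0.972 = 1553
Band 3: 6367 × 0.984 = 6265
Band 4: 4920 × 0.967 = 4758
Band 5: 2659 × 0.964 = 2563
→ [2420, 1553, 6265, 4758, 2563]
Period 3:
Births: 1553 × 0.17 = 264 ; 6265 × 0.272 = 1704 — total 1968
Band 2: 2420 × 0.972 = 2352
Band 3: 1553 × 0.984 = 1528
Band 4: 6265 × 0.967 = 6058
Band 5: 4758 × 0.964 = 4587
→ [1968, 2352, 1528, 6058, 4587]
Period 4:
Births: 2352 × 0.17 = 400 ; 1528 × 0.272 = 416 — total 816
Band 2: 1968 × 0.972 = 1913
Band 3: 2352 × 0.984 = 2314
Band 4: 1528 × 0.967 = 1478
Band 5: 6058 × 0.964 = 5840
→ [816, 1913, 2314, 1478, 5840]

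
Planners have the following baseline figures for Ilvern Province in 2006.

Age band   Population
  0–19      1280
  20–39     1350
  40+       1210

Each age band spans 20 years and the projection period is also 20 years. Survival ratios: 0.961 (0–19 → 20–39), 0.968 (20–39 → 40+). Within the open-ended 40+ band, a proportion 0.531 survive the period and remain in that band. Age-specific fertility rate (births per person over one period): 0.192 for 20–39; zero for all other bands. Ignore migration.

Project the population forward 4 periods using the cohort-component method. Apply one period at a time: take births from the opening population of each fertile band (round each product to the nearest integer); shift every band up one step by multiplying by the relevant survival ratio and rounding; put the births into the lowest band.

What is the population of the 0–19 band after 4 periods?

Period 1.
Births: 1350 × 0.192 = 259
20–39: 1280 × 0.961 = 1230
40+: 1350 × 0.968 + 1210 × 0.531 = 1307 + 643 = 1950
Giving 259 / 1230 / 1950.
Period 2.
Births: 1230 × 0.192 = 236
20–39: 259 × 0.961 = 249
40+: 1230 × 0.968 + 1950 × 0.531 = 1191 + 1035 = 2226
Giving 236 / 249 / 2226.
Period 3.
Births: 249 × 0.192 = 48
20–39: 236 × 0.961 = 227
40+: 249 × 0.968 + 2226 × 0.531 = 241 + 1182 = 1423
Giving 48 / 227 / 1423.
Period 4.
Births: 227 × 0.192 = 44
20–39: 48 × 0.961 = 46
40+: 227 × 0.968 + 1423 × 0.531 = 220 + 756 = 976
Giving 44 / 46 / 976.

44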